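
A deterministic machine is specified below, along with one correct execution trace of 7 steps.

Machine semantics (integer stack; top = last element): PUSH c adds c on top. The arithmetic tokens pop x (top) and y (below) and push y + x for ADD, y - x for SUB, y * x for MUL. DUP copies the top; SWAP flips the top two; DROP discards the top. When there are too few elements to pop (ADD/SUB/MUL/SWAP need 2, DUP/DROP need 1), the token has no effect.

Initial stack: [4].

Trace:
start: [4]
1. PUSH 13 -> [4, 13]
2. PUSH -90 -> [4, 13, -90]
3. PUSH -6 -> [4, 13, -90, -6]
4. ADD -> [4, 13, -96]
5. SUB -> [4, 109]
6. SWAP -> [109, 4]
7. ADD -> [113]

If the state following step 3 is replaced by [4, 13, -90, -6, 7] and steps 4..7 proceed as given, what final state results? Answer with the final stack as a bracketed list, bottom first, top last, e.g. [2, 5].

[4, -78]

state after step 3 := [4, 13, -90, -6, 7]
4. ADD -> [4, 13, -90, 1]
5. SUB -> [4, 13, -91]
6. SWAP -> [4, -91, 13]
7. ADD -> [4, -78]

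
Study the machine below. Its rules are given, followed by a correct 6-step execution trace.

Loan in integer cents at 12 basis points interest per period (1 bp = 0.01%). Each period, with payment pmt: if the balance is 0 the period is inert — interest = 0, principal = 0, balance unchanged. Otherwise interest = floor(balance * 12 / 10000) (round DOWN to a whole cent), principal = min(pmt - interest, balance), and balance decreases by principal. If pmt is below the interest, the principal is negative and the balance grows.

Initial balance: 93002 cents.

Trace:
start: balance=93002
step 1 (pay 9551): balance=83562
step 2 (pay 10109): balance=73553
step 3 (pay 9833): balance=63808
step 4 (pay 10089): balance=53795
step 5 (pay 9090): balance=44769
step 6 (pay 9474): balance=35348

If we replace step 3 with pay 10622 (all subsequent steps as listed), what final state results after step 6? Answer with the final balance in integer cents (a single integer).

34556

(re-executing from step 3 with the substitution; state before step 3: balance=73553)
step 3 (pay 10622): balance=63019
step 4 (pay 10089): balance=53005
step 5 (pay 9090): balance=43978
step 6 (pay 9474): balance=34556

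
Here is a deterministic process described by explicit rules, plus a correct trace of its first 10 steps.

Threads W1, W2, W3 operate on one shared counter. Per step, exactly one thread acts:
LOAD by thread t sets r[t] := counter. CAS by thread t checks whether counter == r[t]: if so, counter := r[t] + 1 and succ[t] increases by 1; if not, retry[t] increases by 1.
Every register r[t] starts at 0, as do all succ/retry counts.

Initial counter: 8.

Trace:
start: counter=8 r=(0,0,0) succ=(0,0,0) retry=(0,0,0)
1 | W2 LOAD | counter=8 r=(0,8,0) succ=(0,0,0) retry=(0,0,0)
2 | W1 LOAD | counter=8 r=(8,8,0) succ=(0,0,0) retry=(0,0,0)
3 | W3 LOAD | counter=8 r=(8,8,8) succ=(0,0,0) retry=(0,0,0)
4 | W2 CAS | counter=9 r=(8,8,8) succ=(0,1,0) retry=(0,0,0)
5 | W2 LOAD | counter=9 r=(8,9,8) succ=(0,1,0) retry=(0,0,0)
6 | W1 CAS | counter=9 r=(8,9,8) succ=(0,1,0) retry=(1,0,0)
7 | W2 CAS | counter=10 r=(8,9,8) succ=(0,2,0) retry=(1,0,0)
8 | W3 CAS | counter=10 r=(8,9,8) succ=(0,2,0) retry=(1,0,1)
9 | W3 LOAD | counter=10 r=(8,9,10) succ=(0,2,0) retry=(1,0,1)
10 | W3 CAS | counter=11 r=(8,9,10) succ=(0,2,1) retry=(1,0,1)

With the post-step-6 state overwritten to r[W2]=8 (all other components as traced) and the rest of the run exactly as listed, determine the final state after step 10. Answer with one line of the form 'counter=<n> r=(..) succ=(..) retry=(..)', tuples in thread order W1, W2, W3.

counter=10 r=(8,8,9) succ=(0,1,1) retry=(1,1,1)

state after step 6 := counter=9 r=(8,8,8) succ=(0,1,0) retry=(1,0,0)
7 | W2 CAS | counter=9 r=(8,8,8) succ=(0,1,0) retry=(1,1,0)
8 | W3 CAS | counter=9 r=(8,8,8) succ=(0,1,0) retry=(1,1,1)
9 | W3 LOAD | counter=9 r=(8,8,9) succ=(0,1,0) retry=(1,1,1)
10 | W3 CAS | counter=10 r=(8,8,9) succ=(0,1,1) retry=(1,1,1)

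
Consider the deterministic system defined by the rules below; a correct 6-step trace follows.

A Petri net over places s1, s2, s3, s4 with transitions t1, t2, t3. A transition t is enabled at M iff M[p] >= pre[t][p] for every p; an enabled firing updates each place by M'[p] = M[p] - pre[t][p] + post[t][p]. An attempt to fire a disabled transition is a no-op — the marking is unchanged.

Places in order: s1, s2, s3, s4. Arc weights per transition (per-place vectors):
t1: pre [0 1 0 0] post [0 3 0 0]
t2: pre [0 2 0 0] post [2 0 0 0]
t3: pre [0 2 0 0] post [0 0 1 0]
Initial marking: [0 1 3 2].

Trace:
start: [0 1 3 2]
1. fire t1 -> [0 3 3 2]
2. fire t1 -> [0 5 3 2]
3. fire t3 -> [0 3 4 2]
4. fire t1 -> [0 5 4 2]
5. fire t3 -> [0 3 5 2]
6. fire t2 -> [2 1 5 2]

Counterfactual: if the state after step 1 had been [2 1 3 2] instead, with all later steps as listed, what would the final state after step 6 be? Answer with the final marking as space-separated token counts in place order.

2 1 5 2

state after step 1 := [2 1 3 2]
2. fire t1 -> [2 3 3 2]
3. fire t3 -> [2 1 4 2]
4. fire t1 -> [2 3 4 2]
5. fire t3 -> [2 1 5 2]
6. fire t2 -> [2 1 5 2]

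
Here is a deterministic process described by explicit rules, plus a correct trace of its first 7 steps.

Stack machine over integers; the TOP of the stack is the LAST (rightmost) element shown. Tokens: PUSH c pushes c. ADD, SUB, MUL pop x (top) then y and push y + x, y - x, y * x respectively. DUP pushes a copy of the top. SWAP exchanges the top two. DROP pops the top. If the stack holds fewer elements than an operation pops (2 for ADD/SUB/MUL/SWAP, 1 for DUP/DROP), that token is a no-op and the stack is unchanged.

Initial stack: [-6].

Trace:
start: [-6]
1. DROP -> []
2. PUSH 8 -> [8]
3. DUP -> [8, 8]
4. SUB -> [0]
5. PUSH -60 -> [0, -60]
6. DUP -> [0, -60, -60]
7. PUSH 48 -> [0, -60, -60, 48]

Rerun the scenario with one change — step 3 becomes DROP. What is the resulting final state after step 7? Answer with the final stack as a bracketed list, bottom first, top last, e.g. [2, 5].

(re-executing from step 3 with the substitution; state before step 3: [8])
3. DROP -> []
4. SUB -> []
5. PUSH -60 -> [-60]
6. DUP -> [-60, -60]
7. PUSH 48 -> [-60, -60, 48]

[-60, -60, 48]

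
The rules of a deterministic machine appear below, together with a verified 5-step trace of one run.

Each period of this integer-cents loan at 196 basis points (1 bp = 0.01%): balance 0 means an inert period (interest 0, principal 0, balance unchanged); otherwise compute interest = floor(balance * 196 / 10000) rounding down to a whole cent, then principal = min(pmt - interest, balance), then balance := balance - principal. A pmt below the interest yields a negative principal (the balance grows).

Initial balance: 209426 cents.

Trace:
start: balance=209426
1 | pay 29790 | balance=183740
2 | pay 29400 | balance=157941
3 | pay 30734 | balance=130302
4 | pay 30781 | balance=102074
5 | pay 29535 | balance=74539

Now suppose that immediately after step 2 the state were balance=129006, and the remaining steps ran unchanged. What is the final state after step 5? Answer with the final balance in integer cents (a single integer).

state after step 2 := balance=129006
3 | pay 30734 | balance=100800
4 | pay 30781 | balance=71994
5 | pay 29535 | balance=43870

43870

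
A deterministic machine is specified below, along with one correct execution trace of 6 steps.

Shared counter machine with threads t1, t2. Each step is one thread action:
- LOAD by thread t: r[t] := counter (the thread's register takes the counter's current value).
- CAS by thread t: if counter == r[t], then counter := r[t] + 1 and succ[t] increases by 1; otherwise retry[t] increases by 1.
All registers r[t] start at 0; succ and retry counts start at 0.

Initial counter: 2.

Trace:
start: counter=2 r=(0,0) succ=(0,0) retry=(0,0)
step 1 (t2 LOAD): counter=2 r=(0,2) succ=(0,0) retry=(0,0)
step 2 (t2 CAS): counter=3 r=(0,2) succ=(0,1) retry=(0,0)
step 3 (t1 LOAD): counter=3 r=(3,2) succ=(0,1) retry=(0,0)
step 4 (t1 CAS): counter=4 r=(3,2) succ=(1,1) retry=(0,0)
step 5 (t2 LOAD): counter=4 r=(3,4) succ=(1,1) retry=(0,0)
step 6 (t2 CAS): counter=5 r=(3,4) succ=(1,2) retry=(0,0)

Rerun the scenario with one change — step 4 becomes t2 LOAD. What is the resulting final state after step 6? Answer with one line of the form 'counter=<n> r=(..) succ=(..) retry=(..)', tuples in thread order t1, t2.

counter=4 r=(3,3) succ=(0,2) retry=(0,0)

(re-executing from step 4 with the substitution; state before step 4: counter=3 r=(3,2) succ=(0,1) retry=(0,0))
step 4 (t2 LOAD): counter=3 r=(3,3) succ=(0,1) retry=(0,0)
step 5 (t2 LOAD): counter=3 r=(3,3) succ=(0,1) retry=(0,0)
step 6 (t2 CAS): counter=4 r=(3,3) succ=(0,2) retry=(0,0)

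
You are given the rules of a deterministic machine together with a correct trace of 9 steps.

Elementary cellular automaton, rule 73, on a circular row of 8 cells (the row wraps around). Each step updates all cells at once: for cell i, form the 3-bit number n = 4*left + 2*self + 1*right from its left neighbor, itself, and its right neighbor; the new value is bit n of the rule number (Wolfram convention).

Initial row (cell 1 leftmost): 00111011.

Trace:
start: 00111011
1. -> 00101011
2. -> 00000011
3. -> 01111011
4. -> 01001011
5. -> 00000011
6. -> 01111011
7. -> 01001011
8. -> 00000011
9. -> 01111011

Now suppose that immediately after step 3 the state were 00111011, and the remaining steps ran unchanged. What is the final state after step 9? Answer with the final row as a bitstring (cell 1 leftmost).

01111011

state after step 3 := 00111011
4. -> 00101011
5. -> 00000011
6. -> 01111011
7. -> 01001011
8. -> 00000011
9. -> 01111011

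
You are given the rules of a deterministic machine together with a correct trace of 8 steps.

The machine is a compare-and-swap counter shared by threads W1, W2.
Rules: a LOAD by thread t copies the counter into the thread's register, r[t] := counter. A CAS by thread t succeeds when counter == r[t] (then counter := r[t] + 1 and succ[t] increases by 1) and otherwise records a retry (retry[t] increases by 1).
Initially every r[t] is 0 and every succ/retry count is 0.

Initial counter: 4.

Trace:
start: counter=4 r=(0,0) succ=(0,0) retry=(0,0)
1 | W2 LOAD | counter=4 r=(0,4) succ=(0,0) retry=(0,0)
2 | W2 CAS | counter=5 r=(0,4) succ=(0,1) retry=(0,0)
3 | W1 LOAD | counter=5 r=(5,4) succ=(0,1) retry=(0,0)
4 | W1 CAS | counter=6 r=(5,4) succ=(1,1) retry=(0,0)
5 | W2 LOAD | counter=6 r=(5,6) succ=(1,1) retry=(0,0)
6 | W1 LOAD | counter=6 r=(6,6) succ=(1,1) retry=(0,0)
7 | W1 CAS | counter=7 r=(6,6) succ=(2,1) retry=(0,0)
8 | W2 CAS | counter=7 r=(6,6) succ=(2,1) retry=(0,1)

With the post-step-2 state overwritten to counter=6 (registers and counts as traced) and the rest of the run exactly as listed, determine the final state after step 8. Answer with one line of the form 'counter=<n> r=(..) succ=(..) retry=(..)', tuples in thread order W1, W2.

counter=8 r=(7,7) succ=(2,1) retry=(0,1)

state after step 2 := counter=6 r=(0,4) succ=(0,1) retry=(0,0)
3 | W1 LOAD | counter=6 r=(6,4) succ=(0,1) retry=(0,0)
4 | W1 CAS | counter=7 r=(6,4) succ=(1,1) retry=(0,0)
5 | W2 LOAD | counter=7 r=(6,7) succ=(1,1) retry=(0,0)
6 | W1 LOAD | counter=7 r=(7,7) succ=(1,1) retry=(0,0)
7 | W1 CAS | counter=8 r=(7,7) succ=(2,1) retry=(0,0)
8 | W2 CAS | counter=8 r=(7,7) succ=(2,1) retry=(0,1)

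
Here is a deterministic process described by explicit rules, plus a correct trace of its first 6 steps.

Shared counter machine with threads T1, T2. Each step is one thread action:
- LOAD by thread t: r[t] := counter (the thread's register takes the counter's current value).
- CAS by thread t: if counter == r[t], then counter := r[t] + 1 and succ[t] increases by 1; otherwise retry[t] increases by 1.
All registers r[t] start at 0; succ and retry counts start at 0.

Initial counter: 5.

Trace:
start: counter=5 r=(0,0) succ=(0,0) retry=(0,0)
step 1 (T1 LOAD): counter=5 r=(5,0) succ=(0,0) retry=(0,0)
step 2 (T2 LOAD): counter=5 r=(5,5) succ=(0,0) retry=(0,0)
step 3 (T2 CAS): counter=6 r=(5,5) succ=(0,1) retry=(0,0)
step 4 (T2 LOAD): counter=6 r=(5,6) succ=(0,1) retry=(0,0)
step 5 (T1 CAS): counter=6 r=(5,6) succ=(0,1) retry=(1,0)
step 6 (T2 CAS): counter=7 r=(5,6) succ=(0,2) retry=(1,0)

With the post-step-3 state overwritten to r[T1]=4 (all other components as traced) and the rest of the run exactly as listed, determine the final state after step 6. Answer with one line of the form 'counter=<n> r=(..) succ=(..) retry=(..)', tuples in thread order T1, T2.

state after step 3 := counter=6 r=(4,5) succ=(0,1) retry=(0,0)
step 4 (T2 LOAD): counter=6 r=(4,6) succ=(0,1) retry=(0,0)
step 5 (T1 CAS): counter=6 r=(4,6) succ=(0,1) retry=(1,0)
step 6 (T2 CAS): counter=7 r=(4,6) succ=(0,2) retry=(1,0)

counter=7 r=(4,6) succ=(0,2) retry=(1,0)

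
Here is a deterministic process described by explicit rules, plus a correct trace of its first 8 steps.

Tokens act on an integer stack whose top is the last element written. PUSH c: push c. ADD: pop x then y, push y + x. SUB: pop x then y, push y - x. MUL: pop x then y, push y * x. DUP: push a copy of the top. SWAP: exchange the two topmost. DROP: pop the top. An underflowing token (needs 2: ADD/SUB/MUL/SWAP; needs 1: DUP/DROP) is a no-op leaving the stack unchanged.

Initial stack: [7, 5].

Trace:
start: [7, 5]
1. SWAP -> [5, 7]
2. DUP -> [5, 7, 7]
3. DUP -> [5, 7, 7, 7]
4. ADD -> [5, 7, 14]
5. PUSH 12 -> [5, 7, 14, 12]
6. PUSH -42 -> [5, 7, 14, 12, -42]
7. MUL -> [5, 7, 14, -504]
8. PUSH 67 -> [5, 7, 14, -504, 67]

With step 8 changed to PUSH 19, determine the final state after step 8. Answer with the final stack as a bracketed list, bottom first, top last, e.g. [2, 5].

[5, 7, 14, -504, 19]

(re-executing from step 8 with the substitution; state before step 8: [5, 7, 14, -504])
8. PUSH 19 -> [5, 7, 14, -504, 19]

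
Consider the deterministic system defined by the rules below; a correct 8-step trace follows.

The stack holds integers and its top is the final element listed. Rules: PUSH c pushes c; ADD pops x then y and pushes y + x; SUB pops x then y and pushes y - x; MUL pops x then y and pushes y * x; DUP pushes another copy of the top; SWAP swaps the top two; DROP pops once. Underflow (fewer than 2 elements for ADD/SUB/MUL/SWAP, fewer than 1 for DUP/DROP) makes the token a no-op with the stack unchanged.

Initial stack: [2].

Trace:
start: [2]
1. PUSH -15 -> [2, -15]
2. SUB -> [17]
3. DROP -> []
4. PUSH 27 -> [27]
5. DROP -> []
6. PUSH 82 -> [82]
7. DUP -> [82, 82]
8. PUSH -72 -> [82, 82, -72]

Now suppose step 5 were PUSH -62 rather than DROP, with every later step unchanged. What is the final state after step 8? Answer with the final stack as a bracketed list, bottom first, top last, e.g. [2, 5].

[27, -62, 82, 82, -72]

(re-executing from step 5 with the substitution; state before step 5: [27])
5. PUSH -62 -> [27, -62]
6. PUSH 82 -> [27, -62, 82]
7. DUP -> [27, -62, 82, 82]
8. PUSH -72 -> [27, -62, 82, 82, -72]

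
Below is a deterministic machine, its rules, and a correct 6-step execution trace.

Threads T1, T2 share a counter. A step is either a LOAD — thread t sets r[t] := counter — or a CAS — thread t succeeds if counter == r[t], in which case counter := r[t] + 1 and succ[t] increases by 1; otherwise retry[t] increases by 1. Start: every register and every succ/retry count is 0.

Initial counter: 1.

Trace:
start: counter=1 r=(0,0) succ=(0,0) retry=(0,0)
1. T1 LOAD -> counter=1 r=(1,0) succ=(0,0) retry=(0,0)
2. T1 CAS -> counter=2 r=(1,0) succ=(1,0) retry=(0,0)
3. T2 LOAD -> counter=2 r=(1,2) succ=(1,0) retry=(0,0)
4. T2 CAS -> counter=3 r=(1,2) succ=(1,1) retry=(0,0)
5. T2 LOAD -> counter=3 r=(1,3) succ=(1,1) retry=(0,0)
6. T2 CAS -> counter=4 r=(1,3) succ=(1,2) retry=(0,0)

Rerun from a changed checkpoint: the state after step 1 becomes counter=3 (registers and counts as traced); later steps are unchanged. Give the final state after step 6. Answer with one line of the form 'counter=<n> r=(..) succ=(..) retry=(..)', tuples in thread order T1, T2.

counter=5 r=(1,4) succ=(0,2) retry=(1,0)

state after step 1 := counter=3 r=(1,0) succ=(0,0) retry=(0,0)
2. T1 CAS -> counter=3 r=(1,0) succ=(0,0) retry=(1,0)
3. T2 LOAD -> counter=3 r=(1,3) succ=(0,0) retry=(1,0)
4. T2 CAS -> counter=4 r=(1,3) succ=(0,1) retry=(1,0)
5. T2 LOAD -> counter=4 r=(1,4) succ=(0,1) retry=(1,0)
6. T2 CAS -> counter=5 r=(1,4) succ=(0,2) retry=(1,0)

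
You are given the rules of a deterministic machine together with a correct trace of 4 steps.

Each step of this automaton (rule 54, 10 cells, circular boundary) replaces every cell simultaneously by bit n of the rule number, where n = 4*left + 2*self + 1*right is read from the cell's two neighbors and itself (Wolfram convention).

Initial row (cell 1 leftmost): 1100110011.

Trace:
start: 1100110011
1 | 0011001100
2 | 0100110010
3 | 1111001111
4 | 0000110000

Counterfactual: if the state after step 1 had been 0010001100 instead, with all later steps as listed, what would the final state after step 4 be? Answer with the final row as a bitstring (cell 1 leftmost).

0101000000

state after step 1 := 0010001100
2 | 0111010010
3 | 1000111111
4 | 0101000000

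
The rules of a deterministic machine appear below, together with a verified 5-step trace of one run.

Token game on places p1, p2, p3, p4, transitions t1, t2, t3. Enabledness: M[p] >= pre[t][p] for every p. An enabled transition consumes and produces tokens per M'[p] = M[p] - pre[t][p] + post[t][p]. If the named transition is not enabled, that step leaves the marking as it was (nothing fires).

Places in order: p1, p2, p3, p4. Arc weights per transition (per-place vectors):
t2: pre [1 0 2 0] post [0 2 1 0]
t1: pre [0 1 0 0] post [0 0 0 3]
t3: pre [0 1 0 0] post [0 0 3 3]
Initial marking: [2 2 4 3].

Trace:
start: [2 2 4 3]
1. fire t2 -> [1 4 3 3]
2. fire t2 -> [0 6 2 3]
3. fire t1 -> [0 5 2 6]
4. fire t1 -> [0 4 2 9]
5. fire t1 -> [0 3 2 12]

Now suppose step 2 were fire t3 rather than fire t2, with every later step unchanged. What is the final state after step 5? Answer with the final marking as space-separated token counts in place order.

1 0 6 15

(re-executing from step 2 with the substitution; state before step 2: [1 4 3 3])
2. fire t3 -> [1 3 6 6]
3. fire t1 -> [1 2 6 9]
4. fire t1 -> [1 1 6 12]
5. fire t1 -> [1 0 6 15]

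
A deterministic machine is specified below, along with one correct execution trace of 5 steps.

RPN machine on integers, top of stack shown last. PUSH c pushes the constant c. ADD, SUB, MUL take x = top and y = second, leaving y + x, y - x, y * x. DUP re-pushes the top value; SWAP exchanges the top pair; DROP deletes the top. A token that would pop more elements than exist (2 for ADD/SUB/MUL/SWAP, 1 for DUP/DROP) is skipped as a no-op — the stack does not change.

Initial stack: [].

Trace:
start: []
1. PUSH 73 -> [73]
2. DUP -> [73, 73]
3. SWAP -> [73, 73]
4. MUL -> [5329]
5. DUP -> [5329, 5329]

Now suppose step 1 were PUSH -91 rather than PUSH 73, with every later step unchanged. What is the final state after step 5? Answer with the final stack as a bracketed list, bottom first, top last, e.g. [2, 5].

[8281, 8281]

(re-executing from step 1 with the substitution; state before step 1: [])
1. PUSH -91 -> [-91]
2. DUP -> [-91, -91]
3. SWAP -> [-91, -91]
4. MUL -> [8281]
5. DUP -> [8281, 8281]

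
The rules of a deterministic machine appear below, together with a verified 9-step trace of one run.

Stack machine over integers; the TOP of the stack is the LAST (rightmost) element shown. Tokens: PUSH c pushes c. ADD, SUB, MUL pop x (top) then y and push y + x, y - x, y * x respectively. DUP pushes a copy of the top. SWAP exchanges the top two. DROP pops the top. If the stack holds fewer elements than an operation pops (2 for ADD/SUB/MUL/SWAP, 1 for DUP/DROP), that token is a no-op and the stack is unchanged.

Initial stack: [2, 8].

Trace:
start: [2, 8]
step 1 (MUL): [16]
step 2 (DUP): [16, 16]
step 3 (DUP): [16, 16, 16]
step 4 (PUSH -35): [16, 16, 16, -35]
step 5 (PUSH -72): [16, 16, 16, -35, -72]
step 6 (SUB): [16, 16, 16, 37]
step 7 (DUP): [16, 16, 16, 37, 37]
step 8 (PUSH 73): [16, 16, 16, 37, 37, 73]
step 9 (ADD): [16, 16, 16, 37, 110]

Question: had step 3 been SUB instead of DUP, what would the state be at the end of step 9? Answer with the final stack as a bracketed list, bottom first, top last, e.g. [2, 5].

(re-executing from step 3 with the substitution; state before step 3: [16, 16])
step 3 (SUB): [0]
step 4 (PUSH -35): [0, -35]
step 5 (PUSH -72): [0, -35, -72]
step 6 (SUB): [0, 37]
step 7 (DUP): [0, 37, 37]
step 8 (PUSH 73): [0, 37, 37, 73]
step 9 (ADD): [0, 37, 110]

[0, 37, 110]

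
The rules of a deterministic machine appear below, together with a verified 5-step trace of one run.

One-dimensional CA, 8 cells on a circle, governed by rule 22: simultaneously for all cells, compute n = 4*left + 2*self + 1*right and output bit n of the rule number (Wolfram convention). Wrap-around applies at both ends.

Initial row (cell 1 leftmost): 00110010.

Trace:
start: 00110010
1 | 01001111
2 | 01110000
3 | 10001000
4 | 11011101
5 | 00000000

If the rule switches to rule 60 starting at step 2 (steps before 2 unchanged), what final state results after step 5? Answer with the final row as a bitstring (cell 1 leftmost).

(re-executing steps 2..5 under rule 60; state before step 2: 01001111)
2 | 11101000
3 | 10011100
4 | 11010010
5 | 10111011

10111011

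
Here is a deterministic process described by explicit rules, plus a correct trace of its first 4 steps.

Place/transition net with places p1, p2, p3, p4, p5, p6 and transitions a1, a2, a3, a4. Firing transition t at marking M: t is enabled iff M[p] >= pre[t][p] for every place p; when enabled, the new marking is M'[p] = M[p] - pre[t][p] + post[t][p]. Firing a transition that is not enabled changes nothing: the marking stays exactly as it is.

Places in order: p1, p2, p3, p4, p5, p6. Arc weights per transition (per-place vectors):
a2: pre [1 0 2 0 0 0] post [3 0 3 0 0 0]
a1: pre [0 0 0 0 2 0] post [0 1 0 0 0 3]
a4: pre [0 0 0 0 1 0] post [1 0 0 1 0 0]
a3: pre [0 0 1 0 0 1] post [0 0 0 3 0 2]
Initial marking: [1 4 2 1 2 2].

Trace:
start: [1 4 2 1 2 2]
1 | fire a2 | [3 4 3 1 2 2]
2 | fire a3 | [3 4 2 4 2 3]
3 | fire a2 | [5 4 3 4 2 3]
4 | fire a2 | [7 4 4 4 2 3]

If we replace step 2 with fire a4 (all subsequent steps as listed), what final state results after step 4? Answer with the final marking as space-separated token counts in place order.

(re-executing from step 2 with the substitution; state before step 2: [3 4 3 1 2 2])
2 | fire a4 | [4 4 3 2 1 2]
3 | fire a2 | [6 4 4 2 1 2]
4 | fire a2 | [8 4 5 2 1 2]

8 4 5 2 1 2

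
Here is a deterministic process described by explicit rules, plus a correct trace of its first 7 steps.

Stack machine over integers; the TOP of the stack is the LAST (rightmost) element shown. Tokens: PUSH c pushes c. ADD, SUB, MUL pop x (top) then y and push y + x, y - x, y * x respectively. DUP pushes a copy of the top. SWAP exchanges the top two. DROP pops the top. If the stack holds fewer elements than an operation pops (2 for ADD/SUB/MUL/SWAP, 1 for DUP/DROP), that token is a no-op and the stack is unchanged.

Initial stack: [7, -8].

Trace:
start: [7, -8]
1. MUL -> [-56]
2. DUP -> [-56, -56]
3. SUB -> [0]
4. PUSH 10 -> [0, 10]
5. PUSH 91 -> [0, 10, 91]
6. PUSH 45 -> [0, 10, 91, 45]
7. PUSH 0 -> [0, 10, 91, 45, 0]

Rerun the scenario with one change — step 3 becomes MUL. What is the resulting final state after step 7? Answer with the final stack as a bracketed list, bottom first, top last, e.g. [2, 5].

[3136, 10, 91, 45, 0]

(re-executing from step 3 with the substitution; state before step 3: [-56, -56])
3. MUL -> [3136]
4. PUSH 10 -> [3136, 10]
5. PUSH 91 -> [3136, 10, 91]
6. PUSH 45 -> [3136, 10, 91, 45]
7. PUSH 0 -> [3136, 10, 91, 45, 0]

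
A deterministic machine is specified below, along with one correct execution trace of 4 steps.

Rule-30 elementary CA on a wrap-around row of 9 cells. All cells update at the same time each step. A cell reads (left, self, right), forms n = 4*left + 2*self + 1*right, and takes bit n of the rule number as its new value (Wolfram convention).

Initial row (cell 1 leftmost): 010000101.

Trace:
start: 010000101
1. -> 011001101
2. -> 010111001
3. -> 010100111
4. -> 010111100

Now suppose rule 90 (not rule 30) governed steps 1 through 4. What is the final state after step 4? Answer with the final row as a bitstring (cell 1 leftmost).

(re-executing steps 1..4 under rule 90; state before step 1: 010000101)
1. -> 001001000
2. -> 010110100
3. -> 100110010
4. -> 011111100

011111100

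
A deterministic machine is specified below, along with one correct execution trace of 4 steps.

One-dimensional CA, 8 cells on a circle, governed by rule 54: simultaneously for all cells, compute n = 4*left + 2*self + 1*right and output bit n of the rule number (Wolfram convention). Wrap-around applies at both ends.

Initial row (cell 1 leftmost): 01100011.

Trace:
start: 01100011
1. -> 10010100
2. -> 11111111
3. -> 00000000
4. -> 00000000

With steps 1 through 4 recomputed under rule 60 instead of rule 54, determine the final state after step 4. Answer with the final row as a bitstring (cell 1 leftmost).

01010101

(re-executing steps 1..4 under rule 60; state before step 1: 01100011)
1. -> 11010010
2. -> 10111011
3. -> 01100110
4. -> 01010101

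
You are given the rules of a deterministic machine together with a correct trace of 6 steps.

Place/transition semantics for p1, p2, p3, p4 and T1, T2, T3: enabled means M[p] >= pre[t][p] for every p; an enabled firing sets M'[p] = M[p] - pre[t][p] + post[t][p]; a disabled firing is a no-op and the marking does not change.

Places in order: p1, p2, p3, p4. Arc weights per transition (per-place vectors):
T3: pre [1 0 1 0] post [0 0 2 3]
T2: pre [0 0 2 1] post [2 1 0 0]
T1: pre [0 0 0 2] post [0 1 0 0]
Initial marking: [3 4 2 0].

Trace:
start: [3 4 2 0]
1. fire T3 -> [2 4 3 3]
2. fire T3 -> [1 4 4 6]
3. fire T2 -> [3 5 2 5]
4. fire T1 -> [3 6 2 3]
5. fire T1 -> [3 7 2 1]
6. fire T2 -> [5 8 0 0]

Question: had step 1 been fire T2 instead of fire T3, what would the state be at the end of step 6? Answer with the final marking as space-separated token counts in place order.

4 6 1 0

(re-executing from step 1 with the substitution; state before step 1: [3 4 2 0])
1. fire T2 -> [3 4 2 0]
2. fire T3 -> [2 4 3 3]
3. fire T2 -> [4 5 1 2]
4. fire T1 -> [4 6 1 0]
5. fire T1 -> [4 6 1 0]
6. fire T2 -> [4 6 1 0]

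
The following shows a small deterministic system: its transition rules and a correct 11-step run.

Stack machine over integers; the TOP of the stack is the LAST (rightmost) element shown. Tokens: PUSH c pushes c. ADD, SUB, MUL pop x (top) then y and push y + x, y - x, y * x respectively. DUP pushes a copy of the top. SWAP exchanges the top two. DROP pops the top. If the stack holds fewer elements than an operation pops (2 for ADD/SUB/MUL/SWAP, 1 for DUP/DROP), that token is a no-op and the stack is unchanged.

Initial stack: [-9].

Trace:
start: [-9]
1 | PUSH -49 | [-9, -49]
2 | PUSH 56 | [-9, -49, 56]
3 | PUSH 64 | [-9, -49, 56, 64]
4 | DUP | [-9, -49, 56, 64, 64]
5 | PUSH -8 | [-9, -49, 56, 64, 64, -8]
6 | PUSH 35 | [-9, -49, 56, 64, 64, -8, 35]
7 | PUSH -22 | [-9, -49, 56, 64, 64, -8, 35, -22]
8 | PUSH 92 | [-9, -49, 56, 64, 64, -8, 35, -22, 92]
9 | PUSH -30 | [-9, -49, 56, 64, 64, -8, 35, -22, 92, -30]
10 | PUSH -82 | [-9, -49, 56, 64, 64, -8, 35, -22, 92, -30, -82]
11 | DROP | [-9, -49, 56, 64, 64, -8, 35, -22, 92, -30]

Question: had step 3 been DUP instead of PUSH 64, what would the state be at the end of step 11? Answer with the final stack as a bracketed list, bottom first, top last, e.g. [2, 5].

(re-executing from step 3 with the substitution; state before step 3: [-9, -49, 56])
3 | DUP | [-9, -49, 56, 56]
4 | DUP | [-9, -49, 56, 56, 56]
5 | PUSH -8 | [-9, -49, 56, 56, 56, -8]
6 | PUSH 35 | [-9, -49, 56, 56, 56, -8, 35]
7 | PUSH -22 | [-9, -49, 56, 56, 56, -8, 35, -22]
8 | PUSH 92 | [-9, -49, 56, 56, 56, -8, 35, -22, 92]
9 | PUSH -30 | [-9, -49, 56, 56, 56, -8, 35, -22, 92, -30]
10 | PUSH -82 | [-9, -49, 56, 56, 56, -8, 35, -22, 92, -30, -82]
11 | DROP | [-9, -49, 56, 56, 56, -8, 35, -22, 92, -30]

[-9, -49, 56, 56, 56, -8, 35, -22, 92, -30]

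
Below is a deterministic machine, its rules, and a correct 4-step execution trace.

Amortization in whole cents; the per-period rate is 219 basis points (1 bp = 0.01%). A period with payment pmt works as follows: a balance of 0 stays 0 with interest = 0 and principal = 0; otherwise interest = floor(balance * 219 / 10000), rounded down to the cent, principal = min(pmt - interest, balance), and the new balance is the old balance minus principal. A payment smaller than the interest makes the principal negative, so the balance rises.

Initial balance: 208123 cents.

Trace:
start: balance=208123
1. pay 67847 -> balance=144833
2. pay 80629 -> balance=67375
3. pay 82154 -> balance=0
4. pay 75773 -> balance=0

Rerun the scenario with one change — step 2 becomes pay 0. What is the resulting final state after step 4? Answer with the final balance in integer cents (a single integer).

(re-executing from step 2 with the substitution; state before step 2: balance=144833)
2. pay 0 -> balance=148004
3. pay 82154 -> balance=69091
4. pay 75773 -> balance=0

0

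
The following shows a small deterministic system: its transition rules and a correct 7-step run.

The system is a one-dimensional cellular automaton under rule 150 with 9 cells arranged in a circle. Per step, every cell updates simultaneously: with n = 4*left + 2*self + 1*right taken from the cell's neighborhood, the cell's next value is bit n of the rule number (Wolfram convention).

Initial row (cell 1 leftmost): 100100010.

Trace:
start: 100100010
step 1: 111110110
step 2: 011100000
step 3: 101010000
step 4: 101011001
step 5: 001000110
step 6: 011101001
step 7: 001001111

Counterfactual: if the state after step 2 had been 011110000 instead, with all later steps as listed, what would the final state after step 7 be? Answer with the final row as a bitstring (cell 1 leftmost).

011110101

state after step 2 := 011110000
step 3: 101101000
step 4: 100001101
step 5: 010010000
step 6: 111111000
step 7: 011110101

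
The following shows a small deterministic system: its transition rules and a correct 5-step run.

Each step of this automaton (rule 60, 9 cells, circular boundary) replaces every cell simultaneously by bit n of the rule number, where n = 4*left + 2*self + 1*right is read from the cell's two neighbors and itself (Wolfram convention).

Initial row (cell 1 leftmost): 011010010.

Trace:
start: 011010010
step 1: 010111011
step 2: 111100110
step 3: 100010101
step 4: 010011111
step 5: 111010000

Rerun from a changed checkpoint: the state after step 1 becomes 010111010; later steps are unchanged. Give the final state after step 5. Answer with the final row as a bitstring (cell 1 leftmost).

111110001

state after step 1 := 010111010
step 2: 011100111
step 3: 110010100
step 4: 101011110
step 5: 111110001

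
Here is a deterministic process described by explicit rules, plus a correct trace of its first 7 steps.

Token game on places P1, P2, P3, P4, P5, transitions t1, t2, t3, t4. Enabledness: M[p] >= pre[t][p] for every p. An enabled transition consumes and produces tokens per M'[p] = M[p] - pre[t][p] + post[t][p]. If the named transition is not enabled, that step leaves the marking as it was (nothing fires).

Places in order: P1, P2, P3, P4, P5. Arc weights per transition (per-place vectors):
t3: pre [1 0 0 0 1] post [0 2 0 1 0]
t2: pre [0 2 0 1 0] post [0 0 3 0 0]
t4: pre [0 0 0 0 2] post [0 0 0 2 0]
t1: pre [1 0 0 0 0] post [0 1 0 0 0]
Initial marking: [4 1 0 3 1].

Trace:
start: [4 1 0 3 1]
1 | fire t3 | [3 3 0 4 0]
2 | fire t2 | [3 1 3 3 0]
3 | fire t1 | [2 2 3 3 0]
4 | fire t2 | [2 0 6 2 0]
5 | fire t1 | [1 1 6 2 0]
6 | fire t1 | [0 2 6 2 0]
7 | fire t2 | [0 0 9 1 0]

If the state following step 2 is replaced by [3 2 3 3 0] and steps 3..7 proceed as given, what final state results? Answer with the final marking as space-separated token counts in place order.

0 1 9 1 0

state after step 2 := [3 2 3 3 0]
3 | fire t1 | [2 3 3 3 0]
4 | fire t2 | [2 1 6 2 0]
5 | fire t1 | [1 2 6 2 0]
6 | fire t1 | [0 3 6 2 0]
7 | fire t2 | [0 1 9 1 0]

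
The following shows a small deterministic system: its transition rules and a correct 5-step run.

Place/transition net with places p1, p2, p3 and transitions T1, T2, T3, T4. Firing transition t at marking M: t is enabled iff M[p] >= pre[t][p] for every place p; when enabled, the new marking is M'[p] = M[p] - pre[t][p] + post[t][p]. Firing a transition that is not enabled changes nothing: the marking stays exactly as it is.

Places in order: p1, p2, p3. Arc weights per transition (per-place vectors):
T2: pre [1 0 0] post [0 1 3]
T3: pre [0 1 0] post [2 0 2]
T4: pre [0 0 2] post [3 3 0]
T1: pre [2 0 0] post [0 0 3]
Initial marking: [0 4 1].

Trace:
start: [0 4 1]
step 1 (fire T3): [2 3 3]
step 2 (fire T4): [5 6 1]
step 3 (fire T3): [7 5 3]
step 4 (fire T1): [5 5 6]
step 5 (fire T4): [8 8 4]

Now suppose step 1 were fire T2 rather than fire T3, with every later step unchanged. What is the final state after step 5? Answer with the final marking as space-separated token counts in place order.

3 6 4

(re-executing from step 1 with the substitution; state before step 1: [0 4 1])
step 1 (fire T2): [0 4 1]
step 2 (fire T4): [0 4 1]
step 3 (fire T3): [2 3 3]
step 4 (fire T1): [0 3 6]
step 5 (fire T4): [3 6 4]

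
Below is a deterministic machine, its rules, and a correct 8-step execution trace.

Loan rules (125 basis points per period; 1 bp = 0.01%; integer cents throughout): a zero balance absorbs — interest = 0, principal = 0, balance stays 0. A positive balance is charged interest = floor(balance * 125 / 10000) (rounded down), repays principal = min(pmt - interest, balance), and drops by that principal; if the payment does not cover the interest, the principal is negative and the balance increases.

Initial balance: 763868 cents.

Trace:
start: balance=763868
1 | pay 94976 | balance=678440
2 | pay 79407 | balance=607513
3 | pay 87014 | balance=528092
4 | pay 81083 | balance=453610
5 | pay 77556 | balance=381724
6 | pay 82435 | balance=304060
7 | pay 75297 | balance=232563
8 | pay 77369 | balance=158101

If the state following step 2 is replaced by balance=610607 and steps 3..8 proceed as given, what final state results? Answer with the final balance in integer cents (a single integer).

state after step 2 := balance=610607
3 | pay 87014 | balance=531225
4 | pay 81083 | balance=456782
5 | pay 77556 | balance=384935
6 | pay 82435 | balance=307311
7 | pay 75297 | balance=235855
8 | pay 77369 | balance=161434

161434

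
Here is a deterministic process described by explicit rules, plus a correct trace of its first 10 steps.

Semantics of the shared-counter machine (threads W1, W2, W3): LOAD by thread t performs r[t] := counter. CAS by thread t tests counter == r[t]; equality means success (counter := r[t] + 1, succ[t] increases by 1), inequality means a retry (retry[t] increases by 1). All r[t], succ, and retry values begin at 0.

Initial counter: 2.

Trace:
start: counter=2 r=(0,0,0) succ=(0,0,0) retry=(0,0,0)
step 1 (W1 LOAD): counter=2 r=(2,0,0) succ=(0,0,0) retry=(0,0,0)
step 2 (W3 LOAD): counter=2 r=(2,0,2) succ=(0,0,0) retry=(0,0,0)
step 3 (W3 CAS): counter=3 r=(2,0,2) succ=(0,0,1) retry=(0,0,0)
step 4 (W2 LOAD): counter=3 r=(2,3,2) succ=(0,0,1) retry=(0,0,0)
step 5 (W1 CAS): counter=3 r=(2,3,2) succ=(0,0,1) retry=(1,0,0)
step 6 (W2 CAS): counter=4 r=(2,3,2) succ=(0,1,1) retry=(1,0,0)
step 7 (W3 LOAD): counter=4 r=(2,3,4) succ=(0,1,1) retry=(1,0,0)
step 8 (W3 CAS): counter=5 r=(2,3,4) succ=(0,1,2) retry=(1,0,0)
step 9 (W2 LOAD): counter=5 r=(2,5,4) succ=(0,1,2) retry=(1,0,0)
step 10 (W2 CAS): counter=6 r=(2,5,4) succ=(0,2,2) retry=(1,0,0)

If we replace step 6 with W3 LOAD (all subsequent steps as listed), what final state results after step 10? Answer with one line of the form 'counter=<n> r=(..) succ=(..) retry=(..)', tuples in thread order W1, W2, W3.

(re-executing from step 6 with the substitution; state before step 6: counter=3 r=(2,3,2) succ=(0,0,1) retry=(1,0,0))
step 6 (W3 LOAD): counter=3 r=(2,3,3) succ=(0,0,1) retry=(1,0,0)
step 7 (W3 LOAD): counter=3 r=(2,3,3) succ=(0,0,1) retry=(1,0,0)
step 8 (W3 CAS): counter=4 r=(2,3,3) succ=(0,0,2) retry=(1,0,0)
step 9 (W2 LOAD): counter=4 r=(2,4,3) succ=(0,0,2) retry=(1,0,0)
step 10 (W2 CAS): counter=5 r=(2,4,3) succ=(0,1,2) retry=(1,0,0)

counter=5 r=(2,4,3) succ=(0,1,2) retry=(1,0,0)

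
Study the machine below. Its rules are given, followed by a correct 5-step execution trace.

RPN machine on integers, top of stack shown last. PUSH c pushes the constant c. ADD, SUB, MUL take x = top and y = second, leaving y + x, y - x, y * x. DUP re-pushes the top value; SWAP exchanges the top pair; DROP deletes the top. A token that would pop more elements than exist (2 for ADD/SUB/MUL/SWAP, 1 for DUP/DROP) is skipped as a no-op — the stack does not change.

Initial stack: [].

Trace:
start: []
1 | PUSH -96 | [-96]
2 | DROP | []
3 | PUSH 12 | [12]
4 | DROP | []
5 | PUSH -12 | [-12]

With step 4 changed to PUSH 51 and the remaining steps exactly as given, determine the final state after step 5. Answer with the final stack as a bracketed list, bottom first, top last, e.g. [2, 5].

[12, 51, -12]

(re-executing from step 4 with the substitution; state before step 4: [12])
4 | PUSH 51 | [12, 51]
5 | PUSH -12 | [12, 51, -12]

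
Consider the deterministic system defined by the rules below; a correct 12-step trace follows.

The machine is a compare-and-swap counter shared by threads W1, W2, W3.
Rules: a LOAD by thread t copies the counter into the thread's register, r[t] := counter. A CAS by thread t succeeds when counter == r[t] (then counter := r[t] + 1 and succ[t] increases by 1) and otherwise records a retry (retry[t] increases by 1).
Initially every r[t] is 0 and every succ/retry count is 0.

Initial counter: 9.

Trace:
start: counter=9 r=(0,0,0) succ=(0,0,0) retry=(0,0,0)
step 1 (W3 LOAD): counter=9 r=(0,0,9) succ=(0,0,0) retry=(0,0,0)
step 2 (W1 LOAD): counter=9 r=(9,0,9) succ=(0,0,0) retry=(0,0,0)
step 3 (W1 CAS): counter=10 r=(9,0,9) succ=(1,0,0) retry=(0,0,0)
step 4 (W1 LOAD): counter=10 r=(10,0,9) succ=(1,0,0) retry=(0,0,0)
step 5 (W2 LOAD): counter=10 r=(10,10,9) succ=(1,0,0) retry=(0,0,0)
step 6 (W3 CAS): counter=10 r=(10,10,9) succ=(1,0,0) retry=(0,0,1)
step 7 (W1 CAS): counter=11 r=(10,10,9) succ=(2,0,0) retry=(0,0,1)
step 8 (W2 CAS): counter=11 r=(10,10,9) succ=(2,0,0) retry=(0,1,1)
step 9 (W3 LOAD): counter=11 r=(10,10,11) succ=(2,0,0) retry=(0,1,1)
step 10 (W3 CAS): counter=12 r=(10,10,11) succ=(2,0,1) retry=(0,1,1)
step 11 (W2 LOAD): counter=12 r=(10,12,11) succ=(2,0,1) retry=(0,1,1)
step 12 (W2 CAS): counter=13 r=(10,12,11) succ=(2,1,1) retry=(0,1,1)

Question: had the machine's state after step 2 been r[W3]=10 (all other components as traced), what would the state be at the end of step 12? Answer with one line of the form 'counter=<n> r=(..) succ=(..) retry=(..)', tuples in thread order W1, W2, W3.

state after step 2 := counter=9 r=(9,0,10) succ=(0,0,0) retry=(0,0,0)
step 3 (W1 CAS): counter=10 r=(9,0,10) succ=(1,0,0) retry=(0,0,0)
step 4 (W1 LOAD): counter=10 r=(10,0,10) succ=(1,0,0) retry=(0,0,0)
step 5 (W2 LOAD): counter=10 r=(10,10,10) succ=(1,0,0) retry=(0,0,0)
step 6 (W3 CAS): counter=11 r=(10,10,10) succ=(1,0,1) retry=(0,0,0)
step 7 (W1 CAS): counter=11 r=(10,10,10) succ=(1,0,1) retry=(1,0,0)
step 8 (W2 CAS): counter=11 r=(10,10,10) succ=(1,0,1) retry=(1,1,0)
step 9 (W3 LOAD): counter=11 r=(10,10,11) succ=(1,0,1) retry=(1,1,0)
step 10 (W3 CAS): counter=12 r=(10,10,11) succ=(1,0,2) retry=(1,1,0)
step 11 (W2 LOAD): counter=12 r=(10,12,11) succ=(1,0,2) retry=(1,1,0)
step 12 (W2 CAS): counter=13 r=(10,12,11) succ=(1,1,2) retry=(1,1,0)

counter=13 r=(10,12,11) succ=(1,1,2) retry=(1,1,0)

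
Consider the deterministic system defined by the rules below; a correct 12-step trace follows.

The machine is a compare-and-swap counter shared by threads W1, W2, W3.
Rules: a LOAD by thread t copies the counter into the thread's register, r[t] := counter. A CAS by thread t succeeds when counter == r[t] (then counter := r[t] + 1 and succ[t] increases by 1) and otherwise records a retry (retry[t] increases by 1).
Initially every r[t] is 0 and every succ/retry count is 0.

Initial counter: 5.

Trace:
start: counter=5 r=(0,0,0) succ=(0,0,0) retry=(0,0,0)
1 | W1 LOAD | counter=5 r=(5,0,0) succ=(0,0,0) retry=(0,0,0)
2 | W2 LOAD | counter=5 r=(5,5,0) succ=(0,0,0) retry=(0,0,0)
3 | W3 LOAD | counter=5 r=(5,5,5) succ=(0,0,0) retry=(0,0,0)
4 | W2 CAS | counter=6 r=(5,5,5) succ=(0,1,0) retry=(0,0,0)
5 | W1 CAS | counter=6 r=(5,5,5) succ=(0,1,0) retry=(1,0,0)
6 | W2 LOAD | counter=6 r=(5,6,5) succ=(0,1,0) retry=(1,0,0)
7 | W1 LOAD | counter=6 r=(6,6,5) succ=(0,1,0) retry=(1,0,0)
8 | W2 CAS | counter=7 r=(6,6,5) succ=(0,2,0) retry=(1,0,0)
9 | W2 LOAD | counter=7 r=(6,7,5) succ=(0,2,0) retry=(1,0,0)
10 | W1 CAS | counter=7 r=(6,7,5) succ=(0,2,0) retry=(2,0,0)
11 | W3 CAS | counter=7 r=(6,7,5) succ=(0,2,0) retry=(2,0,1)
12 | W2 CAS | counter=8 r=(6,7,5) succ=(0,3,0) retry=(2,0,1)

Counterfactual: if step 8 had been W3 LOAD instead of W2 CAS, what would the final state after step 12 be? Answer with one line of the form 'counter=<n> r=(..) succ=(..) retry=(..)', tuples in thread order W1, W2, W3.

(re-executing from step 8 with the substitution; state before step 8: counter=6 r=(6,6,5) succ=(0,1,0) retry=(1,0,0))
8 | W3 LOAD | counter=6 r=(6,6,6) succ=(0,1,0) retry=(1,0,0)
9 | W2 LOAD | counter=6 r=(6,6,6) succ=(0,1,0) retry=(1,0,0)
10 | W1 CAS | counter=7 r=(6,6,6) succ=(1,1,0) retry=(1,0,0)
11 | W3 CAS | counter=7 r=(6,6,6) succ=(1,1,0) retry=(1,0,1)
12 | W2 CAS | counter=7 r=(6,6,6) succ=(1,1,0) retry=(1,1,1)

counter=7 r=(6,6,6) succ=(1,1,0) retry=(1,1,1)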